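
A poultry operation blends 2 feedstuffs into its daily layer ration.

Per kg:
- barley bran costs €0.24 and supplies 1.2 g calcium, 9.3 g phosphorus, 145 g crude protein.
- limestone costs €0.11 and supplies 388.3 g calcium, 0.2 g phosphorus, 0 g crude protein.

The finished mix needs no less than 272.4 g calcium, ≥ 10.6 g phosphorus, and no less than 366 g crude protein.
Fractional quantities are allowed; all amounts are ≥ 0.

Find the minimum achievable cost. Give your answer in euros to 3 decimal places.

€0.682

This is a linear program. Let x1 = kg of barley bran, x2 = kg of limestone.
Minimize 0.24x1 + 0.11x2 subject to:
  1.2x1 + 388.3x2 ≥ 272.4   (calcium)
  9.3x1 + 0.2x2 ≥ 10.6   (phosphorus)
  145x1 ≥ 366   (crude protein)
  x1, x2 ≥ 0.
Both inputs are positive at the optimum. There the calcium and crude protein constraints are tight.
So barley bran = 2.524 kg, limestone = 0.6937 kg.
Total cost: 0.24·2.524 + 0.11·0.6937 = 0.68207.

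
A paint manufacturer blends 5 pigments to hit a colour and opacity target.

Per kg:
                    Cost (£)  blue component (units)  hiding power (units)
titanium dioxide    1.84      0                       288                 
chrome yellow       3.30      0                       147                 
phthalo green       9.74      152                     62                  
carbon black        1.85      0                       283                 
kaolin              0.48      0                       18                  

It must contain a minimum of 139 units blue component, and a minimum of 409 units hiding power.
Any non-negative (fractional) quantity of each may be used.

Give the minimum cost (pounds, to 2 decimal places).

Let x1 = kg of titanium dioxide, x2 = kg of chrome yellow, x3 = kg of phthalo green, x4 = kg of carbon black, x5 = kg of kaolin.
Minimize 1.84x1 + 3.3x2 + 9.74x3 + 1.85x4 + 0.48x5 with:
  152x3 ≥ 139   (blue component)
  288x1 + 147x2 + 62x3 + 283x4 + 18x5 ≥ 409   (hiding power)
  x1, x2, x3, x4, x5 ≥ 0.
The cheapest feasible vertex uses only titanium dioxide, phthalo green; chrome yellow, carbon black, kaolin are not used. Binding constraints: blue component and hiding power.
Optimal quantities: titanium dioxide = 1.223 kg, phthalo green = 0.9145 kg.
Cost = 1.84·1.223 + 9.74·0.9145 = 11.1576.

£11.16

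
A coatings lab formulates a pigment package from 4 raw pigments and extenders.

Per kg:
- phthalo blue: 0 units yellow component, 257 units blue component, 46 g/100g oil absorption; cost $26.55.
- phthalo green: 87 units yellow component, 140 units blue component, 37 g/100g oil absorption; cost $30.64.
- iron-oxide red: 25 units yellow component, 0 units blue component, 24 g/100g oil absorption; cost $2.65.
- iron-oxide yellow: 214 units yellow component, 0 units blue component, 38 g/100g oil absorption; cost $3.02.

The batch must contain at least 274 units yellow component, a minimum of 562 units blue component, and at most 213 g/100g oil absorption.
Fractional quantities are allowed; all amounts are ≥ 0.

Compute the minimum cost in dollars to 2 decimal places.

$61.93

Let x1 = kg of phthalo blue, x2 = kg of phthalo green, x3 = kg of iron-oxide red, x4 = kg of iron-oxide yellow.
Minimise 26.55x1 + 30.64x2 + 2.65x3 + 3.02x4 s.t.:
  87x2 + 25x3 + 214x4 ≥ 274   (yellow component)
  257x1 + 140x2 ≥ 562   (blue component)
  46x1 + 37x2 + 24x3 + 38x4 ≤ 213   (oil absorption)
  x1, x2, x3, x4 ≥ 0.
The minimum-cost mix takes nothing from phthalo green, iron-oxide red — only phthalo blue, iron-oxide yellow. Binding constraints: yellow component and blue component.
So phthalo blue = 2.187 kg, iron-oxide yellow = 1.28 kg.
Objective = 26.55·2.187 + 3.02·1.28 = 61.9305.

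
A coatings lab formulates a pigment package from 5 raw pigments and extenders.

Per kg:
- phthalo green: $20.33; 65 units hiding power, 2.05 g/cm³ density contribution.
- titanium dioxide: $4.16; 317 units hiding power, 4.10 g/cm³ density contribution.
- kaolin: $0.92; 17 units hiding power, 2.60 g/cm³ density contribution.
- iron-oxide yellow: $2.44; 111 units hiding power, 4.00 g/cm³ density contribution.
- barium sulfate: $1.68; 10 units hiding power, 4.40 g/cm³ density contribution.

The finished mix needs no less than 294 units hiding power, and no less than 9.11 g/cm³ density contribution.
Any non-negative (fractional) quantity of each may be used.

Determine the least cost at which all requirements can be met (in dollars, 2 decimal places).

$5.41

Let x1 = kg of phthalo green, x2 = kg of titanium dioxide, x3 = kg of kaolin, x4 = kg of iron-oxide yellow, x5 = kg of barium sulfate.
min 20.33x1 + 4.16x2 + 0.92x3 + 2.44x4 + 1.68x5 with:
  65x1 + 317x2 + 17x3 + 111x4 + 10x5 ≥ 294   (hiding power)
  2.05x1 + 4.1x2 + 2.6x3 + 4x4 + 4.4x5 ≥ 9.11   (density contribution)
  x1, x2, x3, x4, x5 ≥ 0.
At the optimum only titanium dioxide, kaolin are positive (phthalo green, iron-oxide yellow, barium sulfate = 0). Binding constraints: hiding power and density contribution.
Solving gives x2 = 0.8079, x3 = 2.23.
Total cost: 4.16·0.8079 + 0.92·2.23 = 5.4125.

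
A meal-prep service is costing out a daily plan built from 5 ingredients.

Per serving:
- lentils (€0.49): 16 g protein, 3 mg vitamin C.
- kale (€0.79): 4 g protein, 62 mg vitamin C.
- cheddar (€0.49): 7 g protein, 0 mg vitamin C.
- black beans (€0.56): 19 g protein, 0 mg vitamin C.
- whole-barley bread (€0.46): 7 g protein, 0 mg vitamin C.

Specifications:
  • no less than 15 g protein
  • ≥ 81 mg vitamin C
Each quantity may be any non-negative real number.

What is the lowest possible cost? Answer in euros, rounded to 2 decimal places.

€1.31

Let x1 = servings of lentils, x2 = servings of kale, x3 = servings of cheddar, x4 = servings of black beans, x5 = servings of whole-barley bread.
Minimize 0.49x1 + 0.79x2 + 0.49x3 + 0.56x4 + 0.46x5 subject to:
  16x1 + 4x2 + 7x3 + 19x4 + 7x5 ≥ 15   (protein)
  3x1 + 62x2 ≥ 81   (vitamin C)
  x1, x2, x3, x4, x5 ≥ 0.
The optimal basis is {lentils, kale}; cheddar, black beans, whole-barley bread drop out. There the protein and vitamin C constraints are tight.
That vertex is x1 = 0.6184, x2 = 1.277.
Objective = 0.49·0.6184 + 0.79·1.277 = 1.3118.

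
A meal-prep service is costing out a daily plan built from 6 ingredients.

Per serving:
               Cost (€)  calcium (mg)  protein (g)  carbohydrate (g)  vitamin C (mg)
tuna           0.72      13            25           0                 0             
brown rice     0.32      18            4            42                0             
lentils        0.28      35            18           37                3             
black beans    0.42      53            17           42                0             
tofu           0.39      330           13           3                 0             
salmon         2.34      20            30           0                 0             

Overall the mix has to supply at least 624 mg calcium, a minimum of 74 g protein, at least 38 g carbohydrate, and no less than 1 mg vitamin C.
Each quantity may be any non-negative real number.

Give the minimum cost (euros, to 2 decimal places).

Let x1 = servings of tuna, x2 = servings of brown rice, x3 = servings of lentils, x4 = servings of black beans, x5 = servings of tofu, x6 = servings of salmon.
min 0.72x1 + 0.32x2 + 0.28x3 + 0.42x4 + 0.39x5 + 2.34x6 subject to:
  13x1 + 18x2 + 35x3 + 53x4 + 330x5 + 20x6 ≥ 624   (calcium)
  25x1 + 4x2 + 18x3 + 17x4 + 13x5 + 30x6 ≥ 74   (protein)
  42x2 + 37x3 + 42x4 + 3x5 ≥ 38   (carbohydrate)
  3x3 ≥ 1   (vitamin C)
  x1, x2, x3, x4, x5, x6 ≥ 0.
The minimum-cost mix takes nothing from tuna, brown rice, black beans, salmon — only lentils, tofu. Binding constraints: calcium and protein.
That vertex is x3 = 2.973, x5 = 1.576.
Cost = 0.28·2.973 + 0.39·1.576 = 1.4471.

€1.45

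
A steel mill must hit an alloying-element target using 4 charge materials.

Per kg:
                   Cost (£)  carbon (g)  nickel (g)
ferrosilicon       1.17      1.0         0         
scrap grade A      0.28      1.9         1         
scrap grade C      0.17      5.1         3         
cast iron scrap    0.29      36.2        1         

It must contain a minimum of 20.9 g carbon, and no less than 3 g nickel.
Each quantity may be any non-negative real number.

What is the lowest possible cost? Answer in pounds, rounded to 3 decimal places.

Let x1 = kg of ferrosilicon, x2 = kg of scrap grade A, x3 = kg of scrap grade C, x4 = kg of cast iron scrap.
Minimise 1.17x1 + 0.28x2 + 0.17x3 + 0.29x4 with:
  1x1 + 1.9x2 + 5.1x3 + 36.2x4 ≥ 20.9   (carbon)
  1x2 + 3x3 + 1x4 ≥ 3   (nickel)
  x1, x2, x3, x4 ≥ 0.
The optimal basis is {scrap grade C, cast iron scrap}; ferrosilicon, scrap grade A drop out. The carbon and nickel requirements are met with equality.
That vertex is x3 = 0.8473, x4 = 0.458.
Total cost: 0.17·0.8473 + 0.29·0.458 = 0.27686.

£0.277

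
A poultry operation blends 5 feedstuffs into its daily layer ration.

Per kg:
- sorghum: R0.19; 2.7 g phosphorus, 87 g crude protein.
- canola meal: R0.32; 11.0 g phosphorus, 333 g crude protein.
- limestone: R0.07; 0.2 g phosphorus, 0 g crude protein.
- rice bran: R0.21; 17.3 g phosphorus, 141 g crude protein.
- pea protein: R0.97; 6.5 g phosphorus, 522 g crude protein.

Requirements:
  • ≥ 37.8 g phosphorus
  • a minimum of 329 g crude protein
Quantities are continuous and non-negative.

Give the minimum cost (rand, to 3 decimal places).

R0.475

This is a linear program. Let x1 = kg of sorghum, x2 = kg of canola meal, x3 = kg of limestone, x4 = kg of rice bran, x5 = kg of pea protein.
Minimise 0.19x1 + 0.32x2 + 0.07x3 + 0.21x4 + 0.97x5 subject to:
  2.7x1 + 11x2 + 0.2x3 + 17.3x4 + 6.5x5 ≥ 37.8   (phosphorus)
  87x1 + 333x2 + 141x4 + 522x5 ≥ 329   (crude protein)
  x1, x2, x3, x4, x5 ≥ 0.
The minimum-cost mix takes nothing from sorghum, limestone, pea protein — only canola meal, rice bran. There the phosphorus and crude protein constraints are tight.
Solving gives x2 = 0.08596, x4 = 2.13.
Cost = 0.32·0.08596 + 0.21·2.13 = 0.47481.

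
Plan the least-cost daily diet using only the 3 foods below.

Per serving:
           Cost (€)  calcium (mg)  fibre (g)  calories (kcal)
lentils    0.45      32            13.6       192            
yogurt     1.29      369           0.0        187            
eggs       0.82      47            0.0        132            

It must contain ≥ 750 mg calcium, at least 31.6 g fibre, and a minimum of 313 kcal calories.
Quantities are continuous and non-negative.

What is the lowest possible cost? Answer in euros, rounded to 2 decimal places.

€3.41

Treat it as an LP. Let x1 = servings of lentils, x2 = servings of yogurt, x3 = servings of eggs.
min 0.45x1 + 1.29x2 + 0.82x3 with:
  32x1 + 369x2 + 47x3 ≥ 750   (calcium)
  13.6x1 ≥ 31.6   (fibre)
  192x1 + 187x2 + 132x3 ≥ 313   (calories)
  x1, x2, x3 ≥ 0.
The optimal basis is {lentils, yogurt}; eggs drops out. The calcium and fibre requirements are met with equality.
That vertex is x1 = 2.324, x2 = 1.831.
Hence cost = 0.45·2.324 + 1.29·1.831 = €3.4078.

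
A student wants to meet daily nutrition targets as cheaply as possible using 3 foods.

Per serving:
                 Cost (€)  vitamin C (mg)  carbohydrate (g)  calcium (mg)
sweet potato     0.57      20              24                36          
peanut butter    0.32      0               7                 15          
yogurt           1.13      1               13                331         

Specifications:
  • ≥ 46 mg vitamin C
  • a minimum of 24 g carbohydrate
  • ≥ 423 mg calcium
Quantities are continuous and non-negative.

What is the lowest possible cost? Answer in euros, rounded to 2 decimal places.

Let x1 = servings of sweet potato, x2 = servings of peanut butter, x3 = servings of yogurt.
min 0.57x1 + 0.32x2 + 1.13x3 with:
  20x1 + 1x3 ≥ 46   (vitamin C)
  24x1 + 7x2 + 13x3 ≥ 24   (carbohydrate)
  36x1 + 15x2 + 331x3 ≥ 423   (calcium)
  x1, x2, x3 ≥ 0.
The minimum-cost mix takes nothing from peanut butter — only sweet potato, yogurt. The vitamin C and calcium requirements are met with equality.
So sweet potato = 2.248 servings, yogurt = 1.033 servings.
Cost = 0.57·2.248 + 1.13·1.033 = 2.4487.

€2.45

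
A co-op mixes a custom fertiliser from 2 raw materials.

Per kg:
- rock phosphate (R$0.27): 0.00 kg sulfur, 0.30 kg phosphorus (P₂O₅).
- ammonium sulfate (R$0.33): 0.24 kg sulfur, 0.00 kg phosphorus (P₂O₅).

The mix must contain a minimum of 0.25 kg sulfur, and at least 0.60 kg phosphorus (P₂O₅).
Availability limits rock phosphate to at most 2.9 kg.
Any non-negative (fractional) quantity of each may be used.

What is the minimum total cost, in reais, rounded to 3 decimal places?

Let x1 = kg of rock phosphate, x2 = kg of ammonium sulfate.
Minimize 0.27x1 + 0.33x2 s.t.:
  0.24x2 ≥ 0.25   (sulfur)
  0.3x1 ≥ 0.6   (phosphorus (P₂O₅))
  x1 ≤ 2.9
  x1, x2 ≥ 0.
Both inputs are positive at the optimum. Binding constraints: sulfur and phosphorus (P₂O₅).
Optimal quantities: rock phosphate = 2 kg, ammonium sulfate = 1.042 kg.
Hence cost = 0.27·2 + 0.33·1.042 = R$0.88386.

R$0.884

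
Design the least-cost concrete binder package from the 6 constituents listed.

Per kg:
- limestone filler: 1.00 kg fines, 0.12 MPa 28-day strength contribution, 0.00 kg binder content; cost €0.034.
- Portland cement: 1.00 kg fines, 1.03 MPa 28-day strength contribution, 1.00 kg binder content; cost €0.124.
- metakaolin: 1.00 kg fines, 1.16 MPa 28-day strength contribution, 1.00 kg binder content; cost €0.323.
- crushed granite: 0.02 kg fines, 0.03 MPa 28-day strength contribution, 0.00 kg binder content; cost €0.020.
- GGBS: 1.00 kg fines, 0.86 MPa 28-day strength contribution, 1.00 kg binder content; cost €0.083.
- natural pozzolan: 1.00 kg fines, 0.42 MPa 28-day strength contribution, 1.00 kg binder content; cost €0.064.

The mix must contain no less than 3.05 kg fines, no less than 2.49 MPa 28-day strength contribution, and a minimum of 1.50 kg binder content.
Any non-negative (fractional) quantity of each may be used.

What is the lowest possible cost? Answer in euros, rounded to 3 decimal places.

€0.244

Let x1 = kg of limestone filler, x2 = kg of Portland cement, x3 = kg of metakaolin, x4 = kg of crushed granite, x5 = kg of GGBS, x6 = kg of natural pozzolan.
Minimize 0.034x1 + 0.124x2 + 0.323x3 + 0.02x4 + 0.083x5 + 0.064x6 with:
  1x1 + 1x2 + 1x3 + 0.02x4 + 1x5 + 1x6 ≥ 3.05   (fines)
  0.12x1 + 1.03x2 + 1.16x3 + 0.03x4 + 0.86x5 + 0.42x6 ≥ 2.49   (28-day strength contribution)
  1x2 + 1x3 + 1x5 + 1x6 ≥ 1.5   (binder content)
  x1, x2, x3, x4, x5, x6 ≥ 0.
At the optimum only limestone filler, GGBS are positive (Portland cement, metakaolin, crushed granite, natural pozzolan = 0). The fines and 28-day strength contribution requirements are met with equality.
Solving gives x1 = 0.1797, x5 = 2.87.
Cost = 0.034·0.1797 + 0.083·2.87 = 0.24432.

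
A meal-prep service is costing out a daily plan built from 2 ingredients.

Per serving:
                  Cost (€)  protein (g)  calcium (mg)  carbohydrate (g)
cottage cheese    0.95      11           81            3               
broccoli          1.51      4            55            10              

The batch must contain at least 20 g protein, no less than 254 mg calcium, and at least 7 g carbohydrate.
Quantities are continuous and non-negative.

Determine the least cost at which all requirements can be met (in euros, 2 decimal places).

Set it up as a linear program. Let x1 = servings of cottage cheese, x2 = servings of broccoli.
min 0.95x1 + 1.51x2 s.t.:
  11x1 + 4x2 ≥ 20   (protein)
  81x1 + 55x2 ≥ 254   (calcium)
  3x1 + 10x2 ≥ 7   (carbohydrate)
  x1, x2 ≥ 0.
At the optimum only cottage cheese is positive (broccoli = 0). Binding constraint: calcium.
Optimal quantities: cottage cheese = 3.136 servings.
Objective = 0.95·3.136 = 2.9792.

€2.98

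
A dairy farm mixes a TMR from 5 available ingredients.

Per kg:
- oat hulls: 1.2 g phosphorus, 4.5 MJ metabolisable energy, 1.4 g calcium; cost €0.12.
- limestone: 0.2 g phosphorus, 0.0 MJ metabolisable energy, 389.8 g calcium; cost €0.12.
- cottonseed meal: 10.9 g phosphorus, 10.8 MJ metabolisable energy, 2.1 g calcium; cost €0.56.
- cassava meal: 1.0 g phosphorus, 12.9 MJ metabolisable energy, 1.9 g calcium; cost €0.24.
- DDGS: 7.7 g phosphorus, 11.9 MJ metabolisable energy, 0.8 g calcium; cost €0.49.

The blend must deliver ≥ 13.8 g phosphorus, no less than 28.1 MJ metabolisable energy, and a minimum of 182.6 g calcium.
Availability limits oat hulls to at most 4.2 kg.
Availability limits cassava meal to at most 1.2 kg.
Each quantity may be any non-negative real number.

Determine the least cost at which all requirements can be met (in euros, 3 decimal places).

Treat it as an LP. Let x1 = kg of oat hulls, x2 = kg of limestone, x3 = kg of cottonseed meal, x4 = kg of cassava meal, x5 = kg of DDGS.
Minimize 0.12x1 + 0.12x2 + 0.56x3 + 0.24x4 + 0.49x5 subject to:
  1.2x1 + 0.2x2 + 10.9x3 + 1x4 + 7.7x5 ≥ 13.8   (phosphorus)
  4.5x1 + 10.8x3 + 12.9x4 + 11.9x5 ≥ 28.1   (metabolisable energy)
  1.4x1 + 389.8x2 + 2.1x3 + 1.9x4 + 0.8x5 ≥ 182.6   (calcium)
  x1 ≤ 4.2
  x4 ≤ 1.2
  x1, x2, x3, x4, x5 ≥ 0.
The cheapest feasible vertex uses only oat hulls, limestone, cottonseed meal, cassava meal; DDGS is not used. There the phosphorus, metabolisable energy, calcium, the cassava meal cap constraints are tight.
Solving gives x1 = 0.06826, x2 = 0.4562, x3 = 1.14, x4 = 1.2.
Cost = 0.12·0.06826 + 0.12·0.4562 + 0.56·1.14 + 0.24·1.2 = 0.98934.

€0.989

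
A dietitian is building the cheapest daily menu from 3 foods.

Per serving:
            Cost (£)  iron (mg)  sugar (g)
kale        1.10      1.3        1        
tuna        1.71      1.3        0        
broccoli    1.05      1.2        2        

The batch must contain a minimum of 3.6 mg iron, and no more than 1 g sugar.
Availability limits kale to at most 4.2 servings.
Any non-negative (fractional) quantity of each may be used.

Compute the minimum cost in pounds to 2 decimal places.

£4.13

Let x1 = servings of kale, x2 = servings of tuna, x3 = servings of broccoli.
Minimize 1.1x1 + 1.71x2 + 1.05x3 s.t.:
  1.3x1 + 1.3x2 + 1.2x3 ≥ 3.6   (iron)
  1x1 + 2x3 ≤ 1   (sugar)
  x1 ≤ 4.2
  x1, x2, x3 ≥ 0.
The minimum-cost mix takes nothing from broccoli — only kale, tuna. Binding constraints: iron and sugar.
That vertex is x1 = 1, x2 = 1.7692.
Objective = 1.1·1 + 1.71·1.7692 = 4.1253.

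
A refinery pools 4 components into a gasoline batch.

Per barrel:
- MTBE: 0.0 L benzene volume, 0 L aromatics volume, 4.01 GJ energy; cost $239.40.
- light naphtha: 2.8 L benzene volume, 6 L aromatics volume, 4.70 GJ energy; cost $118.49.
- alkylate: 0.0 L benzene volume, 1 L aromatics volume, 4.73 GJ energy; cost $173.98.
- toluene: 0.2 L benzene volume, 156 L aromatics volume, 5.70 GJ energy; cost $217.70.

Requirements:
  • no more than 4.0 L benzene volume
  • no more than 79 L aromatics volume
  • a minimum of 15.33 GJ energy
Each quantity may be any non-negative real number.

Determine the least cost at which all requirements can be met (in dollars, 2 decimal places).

Let x1 = barrels of MTBE, x2 = barrels of light naphtha, x3 = barrels of alkylate, x4 = barrels of toluene.
Minimize 239.4x1 + 118.49x2 + 173.98x3 + 217.7x4 with:
  2.8x2 + 0.2x4 ≤ 4   (benzene volume)
  6x2 + 1x3 + 156x4 ≤ 79   (aromatics volume)
  4.01x1 + 4.7x2 + 4.73x3 + 5.7x4 ≥ 15.33   (energy)
  x1, x2, x3, x4 ≥ 0.
At the optimum only light naphtha, alkylate are positive (MTBE, toluene = 0). Binding constraints: benzene volume and energy.
Solving gives x2 = 1.4286, x3 = 1.8215.
Hence cost = 118.49·1.4286 + 173.98·1.8215 = $486.1794.

$486.18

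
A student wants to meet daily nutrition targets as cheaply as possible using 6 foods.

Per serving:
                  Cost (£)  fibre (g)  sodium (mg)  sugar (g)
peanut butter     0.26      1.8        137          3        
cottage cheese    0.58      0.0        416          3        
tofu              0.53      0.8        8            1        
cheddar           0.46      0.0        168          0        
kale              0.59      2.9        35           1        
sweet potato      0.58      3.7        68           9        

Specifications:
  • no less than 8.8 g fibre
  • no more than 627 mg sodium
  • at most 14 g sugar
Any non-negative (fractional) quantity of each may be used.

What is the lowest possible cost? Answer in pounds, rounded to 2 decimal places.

£1.31

Set it up as a linear program. Let x1 = servings of peanut butter, x2 = servings of cottage cheese, x3 = servings of tofu, x4 = servings of cheddar, x5 = servings of kale, x6 = servings of sweet potato.
min 0.26x1 + 0.58x2 + 0.53x3 + 0.46x4 + 0.59x5 + 0.58x6 subject to:
  1.8x1 + 0.8x3 + 2.9x5 + 3.7x6 ≥ 8.8   (fibre)
  137x1 + 416x2 + 8x3 + 168x4 + 35x5 + 68x6 ≤ 627   (sodium)
  3x1 + 3x2 + 1x3 + 1x5 + 9x6 ≤ 14   (sugar)
  x1, x2, x3, x4, x5, x6 ≥ 0.
The optimal basis is {peanut butter, kale, sweet potato}; cottage cheese, tofu, cheddar drop out. Binding constraints: fibre, sodium, sugar.
That vertex is x1 = 4.512, x5 = 0.196, x6 = 0.02986.
Cost = 0.26·4.512 + 0.59·0.196 + 0.58·0.02986 = 1.3061.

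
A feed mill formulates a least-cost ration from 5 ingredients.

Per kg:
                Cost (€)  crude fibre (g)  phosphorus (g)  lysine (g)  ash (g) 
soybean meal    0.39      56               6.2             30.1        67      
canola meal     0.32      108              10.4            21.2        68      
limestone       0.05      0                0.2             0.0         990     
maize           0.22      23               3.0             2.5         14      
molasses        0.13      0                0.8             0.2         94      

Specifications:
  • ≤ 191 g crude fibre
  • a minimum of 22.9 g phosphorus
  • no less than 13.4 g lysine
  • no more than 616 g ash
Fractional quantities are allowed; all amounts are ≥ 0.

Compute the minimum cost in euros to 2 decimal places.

This is a linear program. Let x1 = kg of soybean meal, x2 = kg of canola meal, x3 = kg of limestone, x4 = kg of maize, x5 = kg of molasses.
Minimise 0.39x1 + 0.32x2 + 0.05x3 + 0.22x4 + 0.13x5 subject to:
  56x1 + 108x2 + 23x4 ≤ 191   (crude fibre)
  6.2x1 + 10.4x2 + 0.2x3 + 3x4 + 0.8x5 ≥ 22.9   (phosphorus)
  30.1x1 + 21.2x2 + 2.5x4 + 0.2x5 ≥ 13.4   (lysine)
  67x1 + 68x2 + 990x3 + 14x4 + 94x5 ≤ 616   (ash)
  x1, x2, x3, x4, x5 ≥ 0.
The cheapest feasible vertex uses only canola meal, maize, molasses; soybean meal, limestone are not used. There the crude fibre, phosphorus, ash constraints are tight.
So canola meal = 1.691 kg, maize = 0.3653 kg, molasses = 5.276 kg.
Hence cost = 0.32·1.691 + 0.22·0.3653 + 0.13·5.276 = €1.3074.

€1.31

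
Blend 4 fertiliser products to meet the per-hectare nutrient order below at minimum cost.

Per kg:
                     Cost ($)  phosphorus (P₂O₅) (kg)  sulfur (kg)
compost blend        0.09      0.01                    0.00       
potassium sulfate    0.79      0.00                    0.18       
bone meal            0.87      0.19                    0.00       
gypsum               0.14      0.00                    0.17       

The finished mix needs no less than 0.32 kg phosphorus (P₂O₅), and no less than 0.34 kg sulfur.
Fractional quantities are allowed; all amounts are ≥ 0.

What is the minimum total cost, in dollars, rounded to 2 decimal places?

Let x1 = kg of compost blend, x2 = kg of potassium sulfate, x3 = kg of bone meal, x4 = kg of gypsum.
min 0.09x1 + 0.79x2 + 0.87x3 + 0.14x4 subject to:
  0.01x1 + 0.19x3 ≥ 0.32   (phosphorus (P₂O₅))
  0.18x2 + 0.17x4 ≥ 0.34   (sulfur)
  x1, x2, x3, x4 ≥ 0.
The optimal basis is {bone meal, gypsum}; compost blend, potassium sulfate drop out. There the phosphorus (P₂O₅) and sulfur constraints are tight.
Optimal quantities: bone meal = 1.684 kg, gypsum = 2 kg.
Objective = 0.87·1.684 + 0.14·2 = 1.7451.

$1.75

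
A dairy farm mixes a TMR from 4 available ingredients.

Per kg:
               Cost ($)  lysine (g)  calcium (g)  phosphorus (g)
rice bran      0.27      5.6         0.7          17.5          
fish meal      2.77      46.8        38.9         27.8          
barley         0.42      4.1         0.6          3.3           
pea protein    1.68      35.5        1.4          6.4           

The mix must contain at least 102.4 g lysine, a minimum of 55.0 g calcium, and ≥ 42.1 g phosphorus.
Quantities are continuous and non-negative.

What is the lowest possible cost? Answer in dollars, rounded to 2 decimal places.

Let x1 = kg of rice bran, x2 = kg of fish meal, x3 = kg of barley, x4 = kg of pea protein.
Minimize 0.27x1 + 2.77x2 + 0.42x3 + 1.68x4 with:
  5.6x1 + 46.8x2 + 4.1x3 + 35.5x4 ≥ 102.4   (lysine)
  0.7x1 + 38.9x2 + 0.6x3 + 1.4x4 ≥ 55   (calcium)
  17.5x1 + 27.8x2 + 3.3x3 + 6.4x4 ≥ 42.1   (phosphorus)
  x1, x2, x3, x4 ≥ 0.
The minimum-cost mix takes nothing from barley, pea protein — only rice bran, fish meal. Binding constraints: lysine and calcium.
Optimal quantities: rice bran = 7.615 kg, fish meal = 1.277 kg.
Cost = 0.27·7.615 + 2.77·1.277 = 5.5933.

$5.59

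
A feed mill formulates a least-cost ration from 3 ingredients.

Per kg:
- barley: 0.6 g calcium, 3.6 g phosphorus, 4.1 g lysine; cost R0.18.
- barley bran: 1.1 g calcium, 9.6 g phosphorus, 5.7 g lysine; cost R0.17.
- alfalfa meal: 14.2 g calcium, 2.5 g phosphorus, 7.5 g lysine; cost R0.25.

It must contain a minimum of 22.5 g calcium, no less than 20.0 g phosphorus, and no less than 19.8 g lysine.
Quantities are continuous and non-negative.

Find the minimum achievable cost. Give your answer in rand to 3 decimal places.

Set it up as a linear program. Let x1 = kg of barley, x2 = kg of barley bran, x3 = kg of alfalfa meal.
Minimise 0.18x1 + 0.17x2 + 0.25x3 s.t.:
  0.6x1 + 1.1x2 + 14.2x3 ≥ 22.5   (calcium)
  3.6x1 + 9.6x2 + 2.5x3 ≥ 20   (phosphorus)
  4.1x1 + 5.7x2 + 7.5x3 ≥ 19.8   (lysine)
  x1, x2, x3 ≥ 0.
The cheapest feasible vertex uses only barley bran, alfalfa meal; barley is not used. Binding constraints: calcium and phosphorus.
Solving gives x2 = 1.705, x3 = 1.452.
Cost = 0.17·1.705 + 0.25·1.452 = 0.65285.

R0.653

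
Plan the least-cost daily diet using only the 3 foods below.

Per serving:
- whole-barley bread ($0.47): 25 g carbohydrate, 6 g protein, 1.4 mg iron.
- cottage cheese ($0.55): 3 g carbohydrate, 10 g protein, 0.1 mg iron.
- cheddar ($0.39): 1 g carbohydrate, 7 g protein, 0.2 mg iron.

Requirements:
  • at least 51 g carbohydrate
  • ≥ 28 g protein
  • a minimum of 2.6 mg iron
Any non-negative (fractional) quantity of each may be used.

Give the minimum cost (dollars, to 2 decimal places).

$1.80

Let x1 = servings of whole-barley bread, x2 = servings of cottage cheese, x3 = servings of cheddar.
min 0.47x1 + 0.55x2 + 0.39x3 s.t.:
  25x1 + 3x2 + 1x3 ≥ 51   (carbohydrate)
  6x1 + 10x2 + 7x3 ≥ 28   (protein)
  1.4x1 + 0.1x2 + 0.2x3 ≥ 2.6   (iron)
  x1, x2, x3 ≥ 0.
The cheapest feasible vertex uses only whole-barley bread, cottage cheese; cheddar is not used. There the carbohydrate and protein constraints are tight.
Optimal quantities: whole-barley bread = 1.836 servings, cottage cheese = 1.698 servings.
Total cost: 0.47·1.836 + 0.55·1.698 = 1.7968.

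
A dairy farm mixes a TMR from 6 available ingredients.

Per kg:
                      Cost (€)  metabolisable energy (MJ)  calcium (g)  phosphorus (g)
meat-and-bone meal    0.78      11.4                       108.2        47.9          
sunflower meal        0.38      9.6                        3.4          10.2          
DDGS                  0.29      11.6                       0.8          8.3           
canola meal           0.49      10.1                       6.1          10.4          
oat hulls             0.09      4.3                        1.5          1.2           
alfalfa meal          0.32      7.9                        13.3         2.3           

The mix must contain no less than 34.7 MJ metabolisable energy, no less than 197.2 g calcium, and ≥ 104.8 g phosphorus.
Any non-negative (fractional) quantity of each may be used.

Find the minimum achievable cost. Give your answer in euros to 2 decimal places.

€1.86

Set it up as a linear program. Let x1 = kg of meat-and-bone meal, x2 = kg of sunflower meal, x3 = kg of DDGS, x4 = kg of canola meal, x5 = kg of oat hulls, x6 = kg of alfalfa meal.
Minimise 0.78x1 + 0.38x2 + 0.29x3 + 0.49x4 + 0.09x5 + 0.32x6 subject to:
  11.4x1 + 9.6x2 + 11.6x3 + 10.1x4 + 4.3x5 + 7.9x6 ≥ 34.7   (metabolisable energy)
  108.2x1 + 3.4x2 + 0.8x3 + 6.1x4 + 1.5x5 + 13.3x6 ≥ 197.2   (calcium)
  47.9x1 + 10.2x2 + 8.3x3 + 10.4x4 + 1.2x5 + 2.3x6 ≥ 104.8   (phosphorus)
  x1, x2, x3, x4, x5, x6 ≥ 0.
The optimal basis is {meat-and-bone meal, DDGS}; sunflower meal, canola meal, oat hulls, alfalfa meal drop out. Binding constraints: metabolisable energy and phosphorus.
So meat-and-bone meal = 2.012 kg, DDGS = 1.014 kg.
Objective = 0.78·2.012 + 0.29·1.014 = 1.8634.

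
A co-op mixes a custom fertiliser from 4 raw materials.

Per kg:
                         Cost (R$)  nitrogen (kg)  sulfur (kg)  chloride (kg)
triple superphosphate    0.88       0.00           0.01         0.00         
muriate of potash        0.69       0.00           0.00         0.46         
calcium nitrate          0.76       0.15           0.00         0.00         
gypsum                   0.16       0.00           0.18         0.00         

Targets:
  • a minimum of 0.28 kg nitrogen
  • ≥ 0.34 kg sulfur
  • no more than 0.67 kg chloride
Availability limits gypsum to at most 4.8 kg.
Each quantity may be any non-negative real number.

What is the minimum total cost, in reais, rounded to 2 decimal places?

Let x1 = kg of triple superphosphate, x2 = kg of muriate of potash, x3 = kg of calcium nitrate, x4 = kg of gypsum.
Minimise 0.88x1 + 0.69x2 + 0.76x3 + 0.16x4 s.t.:
  0.15x3 ≥ 0.28   (nitrogen)
  0.01x1 + 0.18x4 ≥ 0.34   (sulfur)
  0.46x2 ≤ 0.67   (chloride)
  x4 ≤ 4.8
  x1, x2, x3, x4 ≥ 0.
At the optimum only calcium nitrate, gypsum are positive (triple superphosphate, muriate of potash = 0). The nitrogen and sulfur requirements are met with equality.
That vertex is x3 = 1.867, x4 = 1.889.
Objective = 0.76·1.867 + 0.16·1.889 = 1.7212.

R$1.72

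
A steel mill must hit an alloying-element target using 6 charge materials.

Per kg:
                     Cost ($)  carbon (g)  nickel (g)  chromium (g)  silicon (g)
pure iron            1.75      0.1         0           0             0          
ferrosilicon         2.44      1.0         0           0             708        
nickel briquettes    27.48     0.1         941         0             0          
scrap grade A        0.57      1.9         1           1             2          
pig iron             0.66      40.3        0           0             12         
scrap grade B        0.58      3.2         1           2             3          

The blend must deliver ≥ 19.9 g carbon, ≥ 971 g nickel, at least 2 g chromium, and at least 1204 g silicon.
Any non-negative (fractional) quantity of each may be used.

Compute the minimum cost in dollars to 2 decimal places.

$33.27

Set it up as a linear program. Let x1 = kg of pure iron, x2 = kg of ferrosilicon, x3 = kg of nickel briquettes, x4 = kg of scrap grade A, x5 = kg of pig iron, x6 = kg of scrap grade B.
Minimize 1.75x1 + 2.44x2 + 27.48x3 + 0.57x4 + 0.66x5 + 0.58x6 s.t.:
  0.1x1 + 1x2 + 0.1x3 + 1.9x4 + 40.3x5 + 3.2x6 ≥ 19.9   (carbon)
  941x3 + 1x4 + 1x6 ≥ 971   (nickel)
  1x4 + 2x6 ≥ 2   (chromium)
  708x2 + 2x4 + 12x5 + 3x6 ≥ 1204   (silicon)
  x1, x2, x3, x4, x5, x6 ≥ 0.
At the optimum only ferrosilicon, nickel briquettes, pig iron, scrap grade B are positive (pure iron, scrap grade A = 0). Binding constraints: carbon, nickel, chromium, silicon.
So ferrosilicon = 1.6901 kg, nickel briquettes = 1.0308 kg, pig iron = 0.3699 kg, scrap grade B = 1 kg.
Objective = 2.44·1.6901 + 27.48·1.0308 + 0.66·0.3699 + 0.58·1 = 33.2744.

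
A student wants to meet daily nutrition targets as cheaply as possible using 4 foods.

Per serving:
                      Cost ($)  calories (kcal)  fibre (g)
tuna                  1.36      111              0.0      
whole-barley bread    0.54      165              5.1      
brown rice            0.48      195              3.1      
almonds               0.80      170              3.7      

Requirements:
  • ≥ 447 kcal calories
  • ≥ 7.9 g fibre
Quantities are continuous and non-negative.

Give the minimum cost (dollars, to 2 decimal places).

Set it up as a linear program. Let x1 = servings of tuna, x2 = servings of whole-barley bread, x3 = servings of brown rice, x4 = servings of almonds.
Minimize 1.36x1 + 0.54x2 + 0.48x3 + 0.8x4 s.t.:
  111x1 + 165x2 + 195x3 + 170x4 ≥ 447   (calories)
  5.1x2 + 3.1x3 + 3.7x4 ≥ 7.9   (fibre)
  x1, x2, x3, x4 ≥ 0.
The minimum-cost mix takes nothing from tuna, almonds — only whole-barley bread, brown rice. There the calories and fibre constraints are tight.
Optimal quantities: whole-barley bread = 0.3205 servings, brown rice = 2.021 servings.
Cost = 0.54·0.3205 + 0.48·2.021 = 1.1432.

$1.14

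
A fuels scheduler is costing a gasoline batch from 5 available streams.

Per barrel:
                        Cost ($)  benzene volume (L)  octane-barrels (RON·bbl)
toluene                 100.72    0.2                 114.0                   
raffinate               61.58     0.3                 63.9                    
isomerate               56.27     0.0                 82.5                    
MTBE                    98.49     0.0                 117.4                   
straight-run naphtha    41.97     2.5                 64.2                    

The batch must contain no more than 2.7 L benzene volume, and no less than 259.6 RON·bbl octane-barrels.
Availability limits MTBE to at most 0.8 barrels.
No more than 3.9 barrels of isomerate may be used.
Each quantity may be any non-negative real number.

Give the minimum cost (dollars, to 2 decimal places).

This is a linear program. Let x1 = barrels of toluene, x2 = barrels of raffinate, x3 = barrels of isomerate, x4 = barrels of MTBE, x5 = barrels of straight-run naphtha.
Minimise 100.72x1 + 61.58x2 + 56.27x3 + 98.49x4 + 41.97x5 s.t.:
  0.2x1 + 0.3x2 + 2.5x5 ≤ 2.7   (benzene volume)
  114x1 + 63.9x2 + 82.5x3 + 117.4x4 + 64.2x5 ≥ 259.6   (octane-barrels)
  x4 ≤ 0.8
  x3 ≤ 3.9
  x1, x2, x3, x4, x5 ≥ 0.
The minimum-cost mix takes nothing from toluene, raffinate, MTBE — only isomerate, straight-run naphtha. Binding constraints: benzene volume and octane-barrels.
Optimal quantities: isomerate = 2.3062 barrels, straight-run naphtha = 1.08 barrels.
Objective = 56.27·2.3062 + 41.97·1.08 = 175.0975.

$175.10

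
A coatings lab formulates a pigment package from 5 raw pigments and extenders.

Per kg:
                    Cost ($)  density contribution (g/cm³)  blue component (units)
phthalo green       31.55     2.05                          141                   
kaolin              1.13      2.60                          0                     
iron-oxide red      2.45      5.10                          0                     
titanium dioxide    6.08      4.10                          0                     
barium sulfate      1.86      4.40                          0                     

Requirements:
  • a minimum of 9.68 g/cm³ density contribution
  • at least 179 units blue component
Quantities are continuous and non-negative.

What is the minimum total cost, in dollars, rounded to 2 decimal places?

$43.04

This is a linear program. Let x1 = kg of phthalo green, x2 = kg of kaolin, x3 = kg of iron-oxide red, x4 = kg of titanium dioxide, x5 = kg of barium sulfate.
Minimise 31.55x1 + 1.13x2 + 2.45x3 + 6.08x4 + 1.86x5 with:
  2.05x1 + 2.6x2 + 5.1x3 + 4.1x4 + 4.4x5 ≥ 9.68   (density contribution)
  141x1 ≥ 179   (blue component)
  x1, x2, x3, x4, x5 ≥ 0.
At the optimum only phthalo green, barium sulfate are positive (kaolin, iron-oxide red, titanium dioxide = 0). There the density contribution and blue component constraints are tight.
Solving gives x1 = 1.2695, x5 = 1.6085.
Hence cost = 31.55·1.2695 + 1.86·1.6085 = $43.0445.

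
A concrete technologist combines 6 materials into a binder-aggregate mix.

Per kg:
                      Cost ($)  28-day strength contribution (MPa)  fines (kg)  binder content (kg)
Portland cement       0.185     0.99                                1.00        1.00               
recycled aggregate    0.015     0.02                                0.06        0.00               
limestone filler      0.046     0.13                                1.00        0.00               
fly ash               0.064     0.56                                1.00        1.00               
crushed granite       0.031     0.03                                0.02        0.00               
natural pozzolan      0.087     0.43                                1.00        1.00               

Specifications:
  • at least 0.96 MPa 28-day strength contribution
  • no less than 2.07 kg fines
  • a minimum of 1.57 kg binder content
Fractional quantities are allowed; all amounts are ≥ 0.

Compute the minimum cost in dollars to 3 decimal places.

$0.124

Set it up as a linear program. Let x1 = kg of Portland cement, x2 = kg of recycled aggregate, x3 = kg of limestone filler, x4 = kg of fly ash, x5 = kg of crushed granite, x6 = kg of natural pozzolan.
Minimize 0.185x1 + 0.015x2 + 0.046x3 + 0.064x4 + 0.031x5 + 0.087x6 with:
  0.99x1 + 0.02x2 + 0.13x3 + 0.56x4 + 0.03x5 + 0.43x6 ≥ 0.96   (28-day strength contribution)
  1x1 + 0.06x2 + 1x3 + 1x4 + 0.02x5 + 1x6 ≥ 2.07   (fines)
  1x1 + 1x4 + 1x6 ≥ 1.57   (binder content)
  x1, x2, x3, x4, x5, x6 ≥ 0.
At the optimum only limestone filler, fly ash are positive (Portland cement, recycled aggregate, crushed granite, natural pozzolan = 0). There the 28-day strength contribution and fines constraints are tight.
So limestone filler = 0.4633 kg, fly ash = 1.607 kg.
Cost = 0.046·0.4633 + 0.064·1.607 = 0.12416.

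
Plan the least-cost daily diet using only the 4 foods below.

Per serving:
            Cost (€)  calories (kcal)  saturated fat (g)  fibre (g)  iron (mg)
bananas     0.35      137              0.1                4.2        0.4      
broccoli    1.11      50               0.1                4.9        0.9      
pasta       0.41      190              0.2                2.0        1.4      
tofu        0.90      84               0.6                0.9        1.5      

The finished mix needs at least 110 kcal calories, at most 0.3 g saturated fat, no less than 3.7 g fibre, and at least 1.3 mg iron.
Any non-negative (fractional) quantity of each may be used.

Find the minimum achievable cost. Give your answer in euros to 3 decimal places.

Treat it as an LP. Let x1 = servings of bananas, x2 = servings of broccoli, x3 = servings of pasta, x4 = servings of tofu.
Minimise 0.35x1 + 1.11x2 + 0.41x3 + 0.9x4 subject to:
  137x1 + 50x2 + 190x3 + 84x4 ≥ 110   (calories)
  0.1x1 + 0.1x2 + 0.2x3 + 0.6x4 ≤ 0.3   (saturated fat)
  4.2x1 + 4.9x2 + 2x3 + 0.9x4 ≥ 3.7   (fibre)
  0.4x1 + 0.9x2 + 1.4x3 + 1.5x4 ≥ 1.3   (iron)
  x1, x2, x3, x4 ≥ 0.
The minimum-cost mix takes nothing from broccoli, tofu — only bananas, pasta. Binding constraints: fibre and iron.
Optimal quantities: bananas = 0.5079 servings, pasta = 0.7835 servings.
Total cost: 0.35·0.5079 + 0.41·0.7835 = 0.49900.

€0.499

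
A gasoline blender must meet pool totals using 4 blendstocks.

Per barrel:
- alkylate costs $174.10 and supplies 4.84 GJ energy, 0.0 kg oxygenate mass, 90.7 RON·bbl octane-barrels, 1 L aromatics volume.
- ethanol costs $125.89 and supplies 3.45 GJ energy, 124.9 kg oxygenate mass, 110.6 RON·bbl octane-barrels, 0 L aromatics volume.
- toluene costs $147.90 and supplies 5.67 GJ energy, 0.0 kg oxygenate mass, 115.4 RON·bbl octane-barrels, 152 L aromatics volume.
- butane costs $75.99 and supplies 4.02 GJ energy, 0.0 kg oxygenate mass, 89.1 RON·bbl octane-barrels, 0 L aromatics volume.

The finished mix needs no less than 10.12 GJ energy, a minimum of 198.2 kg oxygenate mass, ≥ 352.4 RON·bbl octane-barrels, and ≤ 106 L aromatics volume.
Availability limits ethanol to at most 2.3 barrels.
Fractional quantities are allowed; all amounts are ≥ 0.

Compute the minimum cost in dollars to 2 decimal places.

Let x1 = barrels of alkylate, x2 = barrels of ethanol, x3 = barrels of toluene, x4 = barrels of butane.
Minimize 174.1x1 + 125.89x2 + 147.9x3 + 75.99x4 with:
  4.84x1 + 3.45x2 + 5.67x3 + 4.02x4 ≥ 10.12   (energy)
  124.9x2 ≥ 198.2   (oxygenate mass)
  90.7x1 + 110.6x2 + 115.4x3 + 89.1x4 ≥ 352.4   (octane-barrels)
  1x1 + 152x3 ≤ 106   (aromatics volume)
  x2 ≤ 2.3
  x1, x2, x3, x4 ≥ 0.
The minimum-cost mix takes nothing from alkylate, toluene — only ethanol, butane. There the oxygenate mass and octane-barrels constraints are tight.
That vertex is x2 = 1.5869, x4 = 1.9853.
Cost = 125.89·1.5869 + 75.99·1.9853 = 350.6378.

$350.64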